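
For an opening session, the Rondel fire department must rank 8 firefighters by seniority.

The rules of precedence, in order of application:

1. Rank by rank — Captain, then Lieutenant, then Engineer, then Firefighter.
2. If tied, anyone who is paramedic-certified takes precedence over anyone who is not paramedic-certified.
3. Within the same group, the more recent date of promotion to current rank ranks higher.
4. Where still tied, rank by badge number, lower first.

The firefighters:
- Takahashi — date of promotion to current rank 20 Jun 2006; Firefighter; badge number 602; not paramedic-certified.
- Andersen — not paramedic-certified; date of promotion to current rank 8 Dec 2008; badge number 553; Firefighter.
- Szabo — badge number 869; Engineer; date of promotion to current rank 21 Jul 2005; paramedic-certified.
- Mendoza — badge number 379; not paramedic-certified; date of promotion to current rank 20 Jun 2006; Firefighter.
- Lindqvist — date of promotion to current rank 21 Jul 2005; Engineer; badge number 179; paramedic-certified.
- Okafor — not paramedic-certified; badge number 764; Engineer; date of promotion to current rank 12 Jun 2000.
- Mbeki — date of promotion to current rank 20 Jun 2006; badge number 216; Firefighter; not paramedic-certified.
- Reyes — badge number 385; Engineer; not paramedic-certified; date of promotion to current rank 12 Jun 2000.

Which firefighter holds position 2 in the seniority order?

Szabo

By rank: Lindqvist, Szabo, Reyes and Okafor (Engineer); then Andersen, Mbeki, Mendoza and Takahashi (Firefighter).
Among Lindqvist, Szabo, Reyes and Okafor, paramedic-certified before not paramedic-certified: Lindqvist and Szabo (paramedic-certified) before Reyes and Okafor (not paramedic-certified).
Lindqvist and Szabo both have date of promotion to current rank 21 Jul 2005, so the next rule applies.
Among Lindqvist and Szabo, by badge number (lower first): Lindqvist (179) before Szabo (869).
Reyes and Okafor both have date of promotion to current rank 12 Jun 2000, so the next rule applies.
Among Reyes and Okafor, by badge number (lower first): Reyes (385) before Okafor (764).
Andersen, Mbeki, Mendoza and Takahashi are each not paramedic-certified, so the next rule applies.
Among Andersen, Mbeki, Mendoza and Takahashi, by date of promotion to current rank (later first): Andersen (8 Dec 2008) before Mbeki, Mendoza and Takahashi (20 Jun 2006).
Among Mbeki, Mendoza and Takahashi, by badge number (lower first): Mbeki (216) before Mendoza (379) before Takahashi (602).
Order: Lindqvist, Szabo, Reyes, Okafor, Andersen, Mbeki, Mendoza, Takahashi.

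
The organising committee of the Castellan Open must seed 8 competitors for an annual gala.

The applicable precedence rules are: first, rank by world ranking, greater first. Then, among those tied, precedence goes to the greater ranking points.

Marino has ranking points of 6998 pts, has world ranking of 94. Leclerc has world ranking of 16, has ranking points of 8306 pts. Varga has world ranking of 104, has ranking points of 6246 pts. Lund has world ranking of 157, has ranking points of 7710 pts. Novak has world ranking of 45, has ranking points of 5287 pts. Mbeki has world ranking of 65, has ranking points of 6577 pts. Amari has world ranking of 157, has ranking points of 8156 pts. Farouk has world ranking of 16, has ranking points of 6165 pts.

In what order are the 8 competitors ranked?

By world ranking (higher first): Amari and Lund (both 157); then Varga (104); then Marino (94); then Mbeki (65); then Novak (45); then Leclerc and Farouk (both 16).
Among Amari and Lund, by ranking points (higher first): Amari (8156 pts) before Lund (7710 pts).
Among Leclerc and Farouk, by ranking points (higher first): Leclerc (8306 pts) before Farouk (6165 pts).
Full order: Amari, Lund, Varga, Marino, Mbeki, Novak, Leclerc, Farouk.

Amari, Lund, Varga, Marino, Mbeki, Novak, Leclerc, Farouk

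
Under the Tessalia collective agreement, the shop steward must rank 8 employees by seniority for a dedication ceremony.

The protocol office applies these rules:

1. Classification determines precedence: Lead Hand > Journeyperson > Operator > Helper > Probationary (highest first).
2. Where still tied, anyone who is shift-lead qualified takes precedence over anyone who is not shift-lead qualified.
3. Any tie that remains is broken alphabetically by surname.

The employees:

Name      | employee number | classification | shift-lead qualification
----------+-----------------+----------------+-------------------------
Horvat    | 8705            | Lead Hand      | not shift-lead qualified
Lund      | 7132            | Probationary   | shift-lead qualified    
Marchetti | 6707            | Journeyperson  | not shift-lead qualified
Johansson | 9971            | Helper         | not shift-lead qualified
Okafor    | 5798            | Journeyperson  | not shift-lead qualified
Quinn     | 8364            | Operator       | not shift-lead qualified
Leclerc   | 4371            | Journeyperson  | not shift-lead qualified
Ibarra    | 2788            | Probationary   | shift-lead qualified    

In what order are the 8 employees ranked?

Horvat, Leclerc, Marchetti, Okafor, Quinn, Johansson, Ibarra, Lund

By classification: Horvat (Lead Hand); then Leclerc, Marchetti and Okafor (Journeyperson); then Quinn (Operator); then Johansson (Helper); then Ibarra and Lund (Probationary).
Leclerc, Marchetti and Okafor are each not shift-lead qualified, so the next rule applies.
Among Leclerc, Marchetti and Okafor, alphabetically by surname: Leclerc before Marchetti before Okafor.
Ibarra and Lund are each shift-lead qualified, so the next rule applies.
Among Ibarra and Lund, alphabetically by surname: Ibarra before Lund.
Full order: Horvat, Leclerc, Marchetti, Okafor, Quinn, Johansson, Ibarra, Lund.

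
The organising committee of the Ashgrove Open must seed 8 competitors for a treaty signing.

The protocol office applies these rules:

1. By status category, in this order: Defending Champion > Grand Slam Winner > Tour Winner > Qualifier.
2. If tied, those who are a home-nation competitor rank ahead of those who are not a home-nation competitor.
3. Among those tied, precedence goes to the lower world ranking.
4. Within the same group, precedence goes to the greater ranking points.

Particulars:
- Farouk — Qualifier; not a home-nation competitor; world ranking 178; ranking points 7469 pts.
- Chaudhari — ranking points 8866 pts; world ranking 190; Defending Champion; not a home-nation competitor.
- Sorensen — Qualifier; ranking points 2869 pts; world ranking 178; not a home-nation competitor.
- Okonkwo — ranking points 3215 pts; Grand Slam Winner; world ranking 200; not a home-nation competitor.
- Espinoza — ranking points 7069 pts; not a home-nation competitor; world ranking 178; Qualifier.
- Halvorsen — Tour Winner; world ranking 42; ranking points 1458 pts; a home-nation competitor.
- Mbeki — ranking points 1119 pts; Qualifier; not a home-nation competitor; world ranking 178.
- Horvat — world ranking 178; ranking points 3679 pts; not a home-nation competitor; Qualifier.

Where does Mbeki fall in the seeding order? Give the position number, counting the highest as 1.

8

By status category: Chaudhari (Defending Champion); then Okonkwo (Grand Slam Winner); then Halvorsen (Tour Winner); then Farouk, Espinoza, Horvat, Sorensen and Mbeki (Qualifier).
Farouk, Espinoza, Horvat, Sorensen and Mbeki are each not a home-nation competitor, so the next rule applies.
Farouk, Espinoza, Horvat, Sorensen and Mbeki all have world ranking 178, so the next rule applies.
Among Farouk, Espinoza, Horvat, Sorensen and Mbeki, by ranking points (higher first): Farouk (7469 pts) before Espinoza (7069 pts) before Horvat (3679 pts) before Sorensen (2869 pts) before Mbeki (1119 pts).
Order: Chaudhari, Okonkwo, Halvorsen, Farouk, Espinoza, Horvat, Sorensen, Mbeki. So position 8.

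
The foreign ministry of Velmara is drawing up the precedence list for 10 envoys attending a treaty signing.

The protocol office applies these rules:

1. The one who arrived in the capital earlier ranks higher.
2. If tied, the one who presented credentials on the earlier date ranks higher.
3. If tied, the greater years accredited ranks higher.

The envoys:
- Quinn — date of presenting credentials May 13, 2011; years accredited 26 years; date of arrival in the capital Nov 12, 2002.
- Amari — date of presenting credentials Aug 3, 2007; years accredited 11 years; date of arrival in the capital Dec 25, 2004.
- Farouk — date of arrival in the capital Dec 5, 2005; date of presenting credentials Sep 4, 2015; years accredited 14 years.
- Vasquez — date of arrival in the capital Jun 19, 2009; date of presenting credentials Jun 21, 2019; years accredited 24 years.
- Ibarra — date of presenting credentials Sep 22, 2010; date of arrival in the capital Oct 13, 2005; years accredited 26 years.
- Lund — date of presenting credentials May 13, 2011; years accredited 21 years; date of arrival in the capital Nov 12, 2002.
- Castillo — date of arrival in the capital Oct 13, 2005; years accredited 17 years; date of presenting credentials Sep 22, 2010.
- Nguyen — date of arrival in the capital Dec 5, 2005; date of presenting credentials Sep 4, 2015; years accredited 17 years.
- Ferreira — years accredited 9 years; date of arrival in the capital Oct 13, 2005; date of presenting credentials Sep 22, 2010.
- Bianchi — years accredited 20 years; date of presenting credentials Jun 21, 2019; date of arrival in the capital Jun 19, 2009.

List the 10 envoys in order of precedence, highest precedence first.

Quinn, Lund, Amari, Ibarra, Castillo, Ferreira, Nguyen, Farouk, Vasquez, Bianchi

By date of arrival in the capital (earlier first): Quinn and Lund (both Nov 12, 2002); then Amari (Dec 25, 2004); then Ibarra, Castillo and Ferreira (each Oct 13, 2005); then Nguyen and Farouk (both Dec 5, 2005); then Vasquez and Bianchi (both Jun 19, 2009).
Quinn and Lund both have date of presenting credentials May 13, 2011, so the next rule applies.
Among Quinn and Lund, by years accredited (higher first): Quinn (26 years) before Lund (21 years).
Ibarra, Castillo and Ferreira all have date of presenting credentials Sep 22, 2010, so the next rule applies.
Among Ibarra, Castillo and Ferreira, by years accredited (higher first): Ibarra (26 years) before Castillo (17 years) before Ferreira (9 years).
Nguyen and Farouk both have date of presenting credentials Sep 4, 2015, so the next rule applies.
Among Nguyen and Farouk, by years accredited (higher first): Nguyen (17 years) before Farouk (14 years).
Vasquez and Bianchi both have date of presenting credentials Jun 21, 2019, so the next rule applies.
Among Vasquez and Bianchi, by years accredited (higher first): Vasquez (24 years) before Bianchi (20 years).
Full order: Quinn, Lund, Amari, Ibarra, Castillo, Ferreira, Nguyen, Farouk, Vasquez, Bianchi.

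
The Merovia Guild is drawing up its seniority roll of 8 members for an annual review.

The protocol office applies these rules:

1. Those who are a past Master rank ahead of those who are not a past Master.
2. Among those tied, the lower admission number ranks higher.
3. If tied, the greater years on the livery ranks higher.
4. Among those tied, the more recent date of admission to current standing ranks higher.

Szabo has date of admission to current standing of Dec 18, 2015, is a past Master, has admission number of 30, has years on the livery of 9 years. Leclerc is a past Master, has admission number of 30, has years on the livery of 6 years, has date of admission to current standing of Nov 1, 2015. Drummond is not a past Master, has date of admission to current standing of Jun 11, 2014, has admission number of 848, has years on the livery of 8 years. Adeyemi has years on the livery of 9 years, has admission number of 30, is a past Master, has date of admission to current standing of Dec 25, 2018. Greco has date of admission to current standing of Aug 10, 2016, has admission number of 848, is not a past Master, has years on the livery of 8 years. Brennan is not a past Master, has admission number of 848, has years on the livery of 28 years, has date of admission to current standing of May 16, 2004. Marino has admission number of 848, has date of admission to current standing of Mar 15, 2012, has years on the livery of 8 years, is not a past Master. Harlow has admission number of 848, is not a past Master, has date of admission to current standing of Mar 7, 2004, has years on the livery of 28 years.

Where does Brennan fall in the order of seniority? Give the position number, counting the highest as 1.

4

By the first rule: Adeyemi, Szabo and Leclerc (each a past Master); then Brennan, Harlow, Greco, Drummond and Marino (each not a past Master).
Adeyemi, Szabo and Leclerc all have admission number 30, so the next rule applies.
Among Adeyemi, Szabo and Leclerc, by years on the livery (higher first): Adeyemi and Szabo (9 years) before Leclerc (6 years).
Among Adeyemi and Szabo, by date of admission to current standing (later first): Adeyemi (Dec 25, 2018) before Szabo (Dec 18, 2015).
Brennan, Harlow, Greco, Drummond and Marino all have admission number 848, so the next rule applies.
Among Brennan, Harlow, Greco, Drummond and Marino, by years on the livery (higher first): Brennan and Harlow (28 years) before Greco, Drummond and Marino (8 years).
Among Brennan and Harlow, by date of admission to current standing (later first): Brennan (May 16, 2004) before Harlow (Mar 7, 2004).
Among Greco, Drummond and Marino, by date of admission to current standing (later first): Greco (Aug 10, 2016) before Drummond (Jun 11, 2014) before Marino (Mar 15, 2012).
Order: Adeyemi, Szabo, Leclerc, Brennan, Harlow, Greco, Drummond, Marino. So position 4.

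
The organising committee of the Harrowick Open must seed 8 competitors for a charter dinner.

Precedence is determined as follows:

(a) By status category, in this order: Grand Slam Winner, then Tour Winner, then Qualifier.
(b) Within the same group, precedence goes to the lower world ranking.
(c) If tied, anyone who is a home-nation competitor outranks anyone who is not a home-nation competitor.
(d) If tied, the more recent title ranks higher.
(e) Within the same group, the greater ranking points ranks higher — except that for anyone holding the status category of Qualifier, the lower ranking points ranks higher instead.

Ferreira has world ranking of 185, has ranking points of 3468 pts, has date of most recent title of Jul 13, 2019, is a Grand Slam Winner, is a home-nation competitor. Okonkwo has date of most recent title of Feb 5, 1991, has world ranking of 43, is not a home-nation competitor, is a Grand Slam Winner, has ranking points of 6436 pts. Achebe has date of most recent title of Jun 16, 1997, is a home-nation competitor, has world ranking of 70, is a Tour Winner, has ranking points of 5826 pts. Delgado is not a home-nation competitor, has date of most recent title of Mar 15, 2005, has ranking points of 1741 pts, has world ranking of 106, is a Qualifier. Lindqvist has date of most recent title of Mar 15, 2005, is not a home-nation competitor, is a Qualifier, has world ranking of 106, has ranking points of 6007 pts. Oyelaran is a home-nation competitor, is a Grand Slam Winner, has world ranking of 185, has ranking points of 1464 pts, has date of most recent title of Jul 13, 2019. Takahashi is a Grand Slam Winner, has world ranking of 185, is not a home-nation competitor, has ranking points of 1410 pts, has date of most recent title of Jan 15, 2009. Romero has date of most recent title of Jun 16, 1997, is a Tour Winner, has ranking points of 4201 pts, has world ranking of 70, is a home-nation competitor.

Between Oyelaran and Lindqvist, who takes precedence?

Oyelaran

By status category: Okonkwo, Ferreira, Oyelaran and Takahashi (Grand Slam Winner); then Achebe and Romero (Tour Winner); then Delgado and Lindqvist (Qualifier).
Among Okonkwo, Ferreira, Oyelaran and Takahashi, by world ranking (lower first): Okonkwo (43) before Ferreira, Oyelaran and Takahashi (185).
Among Ferreira, Oyelaran and Takahashi, a home-nation competitor before not a home-nation competitor: Ferreira and Oyelaran (a home-nation competitor) before Takahashi (not a home-nation competitor).
Ferreira and Oyelaran both have date of most recent title Jul 13, 2019, so the next rule applies.
Among Ferreira and Oyelaran, by ranking points (higher first): Ferreira (3468 pts) before Oyelaran (1464 pts).
Achebe and Romero both have world ranking 70, so the next rule applies.
Achebe and Romero are each a home-nation competitor, so the next rule applies.
Achebe and Romero both have date of most recent title Jun 16, 1997, so the next rule applies.
Among Achebe and Romero, by ranking points (higher first): Achebe (5826 pts) before Romero (4201 pts).
Delgado and Lindqvist both have world ranking 106, so the next rule applies.
Delgado and Lindqvist are each not a home-nation competitor, so the next rule applies.
Delgado and Lindqvist both have date of most recent title Mar 15, 2005, so the next rule applies.
Among Delgado and Lindqvist, by ranking points (lower first) (reversed rule for this group): Delgado (1741 pts) before Lindqvist (6007 pts).
So Oyelaran takes precedence.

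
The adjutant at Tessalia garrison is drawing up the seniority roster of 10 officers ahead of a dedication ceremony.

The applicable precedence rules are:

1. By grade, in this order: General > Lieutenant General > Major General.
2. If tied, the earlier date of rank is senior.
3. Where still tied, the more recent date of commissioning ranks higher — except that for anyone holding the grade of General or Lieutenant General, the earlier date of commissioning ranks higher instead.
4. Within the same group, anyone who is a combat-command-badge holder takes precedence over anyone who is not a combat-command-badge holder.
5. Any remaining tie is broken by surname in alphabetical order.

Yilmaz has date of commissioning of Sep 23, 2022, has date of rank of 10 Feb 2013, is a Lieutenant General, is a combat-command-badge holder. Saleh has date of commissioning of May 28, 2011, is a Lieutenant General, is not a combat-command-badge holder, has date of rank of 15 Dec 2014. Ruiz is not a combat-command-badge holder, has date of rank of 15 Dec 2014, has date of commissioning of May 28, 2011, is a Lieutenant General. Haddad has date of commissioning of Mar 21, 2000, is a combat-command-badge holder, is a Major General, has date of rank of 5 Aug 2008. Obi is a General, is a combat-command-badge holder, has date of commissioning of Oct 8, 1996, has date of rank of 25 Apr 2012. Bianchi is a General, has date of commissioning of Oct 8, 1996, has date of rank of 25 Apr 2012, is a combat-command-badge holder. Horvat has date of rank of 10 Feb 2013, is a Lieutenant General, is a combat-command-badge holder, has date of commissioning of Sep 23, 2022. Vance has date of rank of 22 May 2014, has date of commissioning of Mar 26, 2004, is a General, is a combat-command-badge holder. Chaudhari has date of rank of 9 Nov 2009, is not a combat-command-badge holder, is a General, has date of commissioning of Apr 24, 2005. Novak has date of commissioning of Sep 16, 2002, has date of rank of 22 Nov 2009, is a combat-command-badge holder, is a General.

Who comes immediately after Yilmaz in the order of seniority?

Ruiz

By grade: Chaudhari, Novak, Bianchi, Obi and Vance (General); then Horvat, Yilmaz, Ruiz and Saleh (Lieutenant General); then Haddad (Major General).
Among Chaudhari, Novak, Bianchi, Obi and Vance, by date of rank (earlier first): Chaudhari (9 Nov 2009) before Novak (22 Nov 2009) before Bianchi and Obi (25 Apr 2012) before Vance (22 May 2014).
Bianchi and Obi both have date of commissioning Oct 8, 1996, so the next rule applies.
Bianchi and Obi are each a combat-command-badge holder, so the next rule applies.
Among Bianchi and Obi, alphabetically by surname: Bianchi before Obi.
Among Horvat, Yilmaz, Ruiz and Saleh, by date of rank (earlier first): Horvat and Yilmaz (10 Feb 2013) before Ruiz and Saleh (15 Dec 2014).
Horvat and Yilmaz both have date of commissioning Sep 23, 2022, so the next rule applies.
Horvat and Yilmaz are each a combat-command-badge holder, so the next rule applies.
Among Horvat and Yilmaz, alphabetically by surname: Horvat before Yilmaz.
Ruiz and Saleh both have date of commissioning May 28, 2011, so the next rule applies.
Ruiz and Saleh are each not a combat-command-badge holder, so the next rule applies.
Among Ruiz and Saleh, alphabetically by surname: Ruiz before Saleh.
Order: Chaudhari, Novak, Bianchi, Obi, Vance, Horvat, Yilmaz, Ruiz, Saleh, Haddad.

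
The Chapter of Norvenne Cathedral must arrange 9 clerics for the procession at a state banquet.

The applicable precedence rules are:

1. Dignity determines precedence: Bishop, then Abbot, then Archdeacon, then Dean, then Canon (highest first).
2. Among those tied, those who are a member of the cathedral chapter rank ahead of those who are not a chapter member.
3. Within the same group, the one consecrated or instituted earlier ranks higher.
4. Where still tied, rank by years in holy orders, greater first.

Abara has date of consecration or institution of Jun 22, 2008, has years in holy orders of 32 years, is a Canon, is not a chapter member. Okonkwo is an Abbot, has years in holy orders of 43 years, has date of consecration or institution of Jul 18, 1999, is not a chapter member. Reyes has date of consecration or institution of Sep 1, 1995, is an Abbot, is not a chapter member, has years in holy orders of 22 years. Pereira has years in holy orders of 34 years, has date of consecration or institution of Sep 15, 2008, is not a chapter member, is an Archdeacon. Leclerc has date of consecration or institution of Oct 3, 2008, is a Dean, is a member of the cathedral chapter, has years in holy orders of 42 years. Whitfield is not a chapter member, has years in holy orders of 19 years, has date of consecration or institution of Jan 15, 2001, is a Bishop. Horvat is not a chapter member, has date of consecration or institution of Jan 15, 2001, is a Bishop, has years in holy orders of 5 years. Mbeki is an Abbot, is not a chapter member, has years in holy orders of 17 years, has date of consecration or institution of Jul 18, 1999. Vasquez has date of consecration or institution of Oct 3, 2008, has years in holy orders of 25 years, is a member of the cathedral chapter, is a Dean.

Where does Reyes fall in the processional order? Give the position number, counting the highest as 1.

By dignity: Whitfield and Horvat (Bishop); then Reyes, Okonkwo and Mbeki (Abbot); then Pereira (Archdeacon); then Leclerc and Vasquez (Dean); then Abara (Canon).
Whitfield and Horvat are each not a chapter member, so the next rule applies.
Whitfield and Horvat both have date of consecration or institution Jan 15, 2001, so the next rule applies.
Among Whitfield and Horvat, by years in holy orders (higher first): Whitfield (19 years) before Horvat (5 years).
Reyes, Okonkwo and Mbeki are each not a chapter member, so the next rule applies.
Among Reyes, Okonkwo and Mbeki, by date of consecration or institution (earlier first): Reyes (Sep 1, 1995) before Okonkwo and Mbeki (Jul 18, 1999).
Among Okonkwo and Mbeki, by years in holy orders (higher first): Okonkwo (43 years) before Mbeki (17 years).
Leclerc and Vasquez are each a member of the cathedral chapter, so the next rule applies.
Leclerc and Vasquez both have date of consecration or institution Oct 3, 2008, so the next rule applies.
Among Leclerc and Vasquez, by years in holy orders (higher first): Leclerc (42 years) before Vasquez (25 years).
Order: Whitfield, Horvat, Reyes, Okonkwo, Mbeki, Pereira, Leclerc, Vasquez, Abara. So position 3.

3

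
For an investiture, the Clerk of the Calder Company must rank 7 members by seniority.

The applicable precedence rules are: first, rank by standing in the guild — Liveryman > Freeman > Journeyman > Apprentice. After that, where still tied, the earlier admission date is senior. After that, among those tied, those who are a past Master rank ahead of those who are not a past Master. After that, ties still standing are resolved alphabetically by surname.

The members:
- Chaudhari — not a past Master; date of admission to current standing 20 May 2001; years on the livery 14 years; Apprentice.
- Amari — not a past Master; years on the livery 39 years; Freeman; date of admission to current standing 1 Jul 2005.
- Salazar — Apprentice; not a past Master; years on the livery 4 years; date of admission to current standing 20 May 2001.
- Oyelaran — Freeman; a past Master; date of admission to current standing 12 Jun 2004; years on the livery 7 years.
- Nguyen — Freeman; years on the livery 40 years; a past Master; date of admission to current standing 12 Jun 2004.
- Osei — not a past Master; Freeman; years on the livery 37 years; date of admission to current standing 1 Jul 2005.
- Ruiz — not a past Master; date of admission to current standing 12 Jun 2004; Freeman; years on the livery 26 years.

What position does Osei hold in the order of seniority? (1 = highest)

By standing in the guild: Nguyen, Oyelaran, Ruiz, Amari and Osei (Freeman); then Chaudhari and Salazar (Apprentice).
Among Nguyen, Oyelaran, Ruiz, Amari and Osei, by date of admission to current standing (earlier first): Nguyen, Oyelaran and Ruiz (12 Jun 2004) before Amari and Osei (1 Jul 2005).
Among Nguyen, Oyelaran and Ruiz, a past Master before not a past Master: Nguyen and Oyelaran (a past Master) before Ruiz (not a past Master).
Among Nguyen and Oyelaran, alphabetically by surname: Nguyen before Oyelaran.
Amari and Osei are each not a past Master, so the next rule applies.
Among Amari and Osei, alphabetically by surname: Amari before Osei.
Chaudhari and Salazar both have date of admission to current standing 20 May 2001, so the next rule applies.
Chaudhari and Salazar are each not a past Master, so the next rule applies.
Among Chaudhari and Salazar, alphabetically by surname: Chaudhari before Salazar.
Order: Nguyen, Oyelaran, Ruiz, Amari, Osei, Chaudhari, Salazar. So position 5.

5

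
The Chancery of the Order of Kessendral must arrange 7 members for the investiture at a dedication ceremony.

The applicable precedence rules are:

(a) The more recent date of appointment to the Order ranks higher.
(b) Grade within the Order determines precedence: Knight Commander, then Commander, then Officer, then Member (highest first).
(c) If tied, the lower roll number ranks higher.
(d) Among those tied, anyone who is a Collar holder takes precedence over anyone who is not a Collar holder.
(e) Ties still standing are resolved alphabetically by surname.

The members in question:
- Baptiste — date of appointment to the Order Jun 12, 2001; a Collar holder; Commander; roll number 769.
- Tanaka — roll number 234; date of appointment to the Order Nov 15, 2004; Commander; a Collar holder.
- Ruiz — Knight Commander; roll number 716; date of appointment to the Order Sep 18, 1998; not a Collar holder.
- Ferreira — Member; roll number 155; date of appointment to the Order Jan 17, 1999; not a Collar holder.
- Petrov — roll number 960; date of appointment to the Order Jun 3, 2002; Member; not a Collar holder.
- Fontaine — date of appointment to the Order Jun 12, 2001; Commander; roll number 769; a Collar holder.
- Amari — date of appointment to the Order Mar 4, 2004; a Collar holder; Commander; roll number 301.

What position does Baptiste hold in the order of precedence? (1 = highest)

By date of appointment to the Order (later first): Tanaka (Nov 15, 2004); then Amari (Mar 4, 2004); then Petrov (Jun 3, 2002); then Baptiste and Fontaine (both Jun 12, 2001); then Ferreira (Jan 17, 1999); then Ruiz (Sep 18, 1998).
Baptiste and Fontaine are each Commander, so the next rule applies.
Baptiste and Fontaine both have roll number 769, so the next rule applies.
Baptiste and Fontaine are each a Collar holder, so the next rule applies.
Among Baptiste and Fontaine, alphabetically by surname: Baptiste before Fontaine.
Order: Tanaka, Amari, Petrov, Baptiste, Fontaine, Ferreira, Ruiz. So position 4.

4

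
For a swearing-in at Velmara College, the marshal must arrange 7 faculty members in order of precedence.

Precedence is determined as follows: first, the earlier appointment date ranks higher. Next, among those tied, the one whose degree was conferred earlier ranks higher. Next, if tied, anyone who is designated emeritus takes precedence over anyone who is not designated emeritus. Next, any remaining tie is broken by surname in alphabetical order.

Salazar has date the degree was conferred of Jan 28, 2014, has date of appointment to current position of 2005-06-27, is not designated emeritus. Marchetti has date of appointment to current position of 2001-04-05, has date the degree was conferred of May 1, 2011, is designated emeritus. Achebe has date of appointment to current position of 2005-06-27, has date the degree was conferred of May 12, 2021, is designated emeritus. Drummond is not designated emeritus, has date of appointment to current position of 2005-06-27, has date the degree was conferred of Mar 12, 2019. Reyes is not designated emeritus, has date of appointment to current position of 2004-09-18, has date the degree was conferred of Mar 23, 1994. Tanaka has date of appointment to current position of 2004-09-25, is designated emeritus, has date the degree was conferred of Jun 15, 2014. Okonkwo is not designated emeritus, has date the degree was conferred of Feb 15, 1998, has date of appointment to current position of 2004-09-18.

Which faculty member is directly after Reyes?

By date of appointment to current position (earlier first): Marchetti (2001-04-05); then Reyes and Okonkwo (both 2004-09-18); then Tanaka (2004-09-25); then Salazar, Drummond and Achebe (each 2005-06-27).
Among Reyes and Okonkwo, by date the degree was conferred (earlier first): Reyes (Mar 23, 1994) before Okonkwo (Feb 15, 1998).
Among Salazar, Drummond and Achebe, by date the degree was conferred (earlier first): Salazar (Jan 28, 2014) before Drummond (Mar 12, 2019) before Achebe (May 12, 2021).
Order: Marchetti, Reyes, Okonkwo, Tanaka, Salazar, Drummond, Achebe.

Okonkwo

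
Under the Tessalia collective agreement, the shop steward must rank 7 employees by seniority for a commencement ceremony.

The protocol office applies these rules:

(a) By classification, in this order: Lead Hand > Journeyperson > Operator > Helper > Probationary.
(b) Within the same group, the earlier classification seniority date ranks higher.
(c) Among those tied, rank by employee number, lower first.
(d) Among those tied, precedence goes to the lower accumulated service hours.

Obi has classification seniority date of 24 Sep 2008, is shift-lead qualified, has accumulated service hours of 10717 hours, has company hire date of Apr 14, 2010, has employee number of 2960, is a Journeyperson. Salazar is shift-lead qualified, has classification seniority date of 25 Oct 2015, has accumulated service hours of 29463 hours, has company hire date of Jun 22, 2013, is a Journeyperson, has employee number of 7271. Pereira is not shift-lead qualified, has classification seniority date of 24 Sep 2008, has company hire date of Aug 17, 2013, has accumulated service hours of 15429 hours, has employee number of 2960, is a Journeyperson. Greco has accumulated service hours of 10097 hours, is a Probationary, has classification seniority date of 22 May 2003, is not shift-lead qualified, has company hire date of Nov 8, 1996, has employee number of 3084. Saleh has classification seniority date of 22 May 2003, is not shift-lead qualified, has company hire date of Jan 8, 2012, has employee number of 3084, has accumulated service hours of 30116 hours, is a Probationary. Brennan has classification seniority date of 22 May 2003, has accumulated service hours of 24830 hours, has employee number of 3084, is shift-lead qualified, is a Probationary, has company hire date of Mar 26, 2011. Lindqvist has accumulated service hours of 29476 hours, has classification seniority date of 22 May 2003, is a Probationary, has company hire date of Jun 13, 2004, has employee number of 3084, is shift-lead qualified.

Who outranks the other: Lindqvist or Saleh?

By classification: Obi, Pereira and Salazar (Journeyperson); then Greco, Brennan, Lindqvist and Saleh (Probationary).
Among Obi, Pereira and Salazar, by classification seniority date (earlier first): Obi and Pereira (24 Sep 2008) before Salazar (25 Oct 2015).
Obi and Pereira both have employee number 2960, so the next rule applies.
Among Obi and Pereira, by accumulated service hours (lower first): Obi (10717 hours) before Pereira (15429 hours).
Greco, Brennan, Lindqvist and Saleh all have classification seniority date 22 May 2003, so the next rule applies.
Greco, Brennan, Lindqvist and Saleh all have employee number 3084, so the next rule applies.
Among Greco, Brennan, Lindqvist and Saleh, by accumulated service hours (lower first): Greco (10097 hours) before Brennan (24830 hours) before Lindqvist (29476 hours) before Saleh (30116 hours).
So Lindqvist takes precedence.

Lindqvist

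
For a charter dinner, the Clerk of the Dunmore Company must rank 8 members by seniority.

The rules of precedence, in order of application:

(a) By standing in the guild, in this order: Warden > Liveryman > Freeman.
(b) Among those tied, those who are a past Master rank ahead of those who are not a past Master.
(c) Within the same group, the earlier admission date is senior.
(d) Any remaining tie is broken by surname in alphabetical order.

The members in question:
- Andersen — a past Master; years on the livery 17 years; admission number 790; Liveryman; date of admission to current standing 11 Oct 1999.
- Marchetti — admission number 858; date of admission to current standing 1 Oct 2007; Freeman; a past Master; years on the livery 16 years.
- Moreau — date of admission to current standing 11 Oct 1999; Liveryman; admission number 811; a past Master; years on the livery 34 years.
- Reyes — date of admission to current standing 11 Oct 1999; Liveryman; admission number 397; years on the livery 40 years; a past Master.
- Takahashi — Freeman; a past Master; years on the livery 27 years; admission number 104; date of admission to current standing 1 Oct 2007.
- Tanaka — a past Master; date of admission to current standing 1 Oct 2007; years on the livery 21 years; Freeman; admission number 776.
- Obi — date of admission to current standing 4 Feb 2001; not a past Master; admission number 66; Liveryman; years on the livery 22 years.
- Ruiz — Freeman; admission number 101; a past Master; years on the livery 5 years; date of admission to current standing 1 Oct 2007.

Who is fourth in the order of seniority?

Obi

By standing in the guild: Andersen, Moreau, Reyes and Obi (Liveryman); then Marchetti, Ruiz, Takahashi and Tanaka (Freeman).
Among Andersen, Moreau, Reyes and Obi, a past Master before not a past Master: Andersen, Moreau and Reyes (a past Master) before Obi (not a past Master).
Andersen, Moreau and Reyes all have date of admission to current standing 11 Oct 1999, so the next rule applies.
Among Andersen, Moreau and Reyes, alphabetically by surname: Andersen before Moreau before Reyes.
Marchetti, Ruiz, Takahashi and Tanaka are each a past Master, so the next rule applies.
Marchetti, Ruiz, Takahashi and Tanaka all have date of admission to current standing 1 Oct 2007, so the next rule applies.
Among Marchetti, Ruiz, Takahashi and Tanaka, alphabetically by surname: Marchetti before Ruiz before Takahashi before Tanaka.
Order: Andersen, Moreau, Reyes, Obi, Marchetti, Ruiz, Takahashi, Tanaka.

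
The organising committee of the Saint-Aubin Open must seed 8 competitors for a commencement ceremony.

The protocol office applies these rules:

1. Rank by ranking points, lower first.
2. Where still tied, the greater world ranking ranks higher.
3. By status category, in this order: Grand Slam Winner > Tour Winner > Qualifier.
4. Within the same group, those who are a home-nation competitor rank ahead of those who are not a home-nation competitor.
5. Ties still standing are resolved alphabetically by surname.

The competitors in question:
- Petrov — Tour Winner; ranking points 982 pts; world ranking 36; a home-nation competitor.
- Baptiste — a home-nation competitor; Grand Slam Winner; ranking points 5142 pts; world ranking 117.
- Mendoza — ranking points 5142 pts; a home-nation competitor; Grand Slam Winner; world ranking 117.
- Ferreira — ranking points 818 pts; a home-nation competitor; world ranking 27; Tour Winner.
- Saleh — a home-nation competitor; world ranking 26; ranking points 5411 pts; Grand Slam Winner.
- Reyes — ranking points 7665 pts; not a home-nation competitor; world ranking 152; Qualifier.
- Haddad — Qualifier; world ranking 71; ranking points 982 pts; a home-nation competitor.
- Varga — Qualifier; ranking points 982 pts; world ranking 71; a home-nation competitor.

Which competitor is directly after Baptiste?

By ranking points (lower first): Ferreira (818 pts); then Haddad, Varga and Petrov (each 982 pts); then Baptiste and Mendoza (both 5142 pts); then Saleh (5411 pts); then Reyes (7665 pts).
Among Haddad, Varga and Petrov, by world ranking (higher first): Haddad and Varga (71) before Petrov (36).
Haddad and Varga are each Qualifier, so the next rule applies.
Haddad and Varga are each a home-nation competitor, so the next rule applies.
Among Haddad and Varga, alphabetically by surname: Haddad before Varga.
Baptiste and Mendoza both have world ranking 117, so the next rule applies.
Baptiste and Mendoza are each Grand Slam Winner, so the next rule applies.
Baptiste and Mendoza are each a home-nation competitor, so the next rule applies.
Among Baptiste and Mendoza, alphabetically by surname: Baptiste before Mendoza.
Order: Ferreira, Haddad, Varga, Petrov, Baptiste, Mendoza, Saleh, Reyes.

Mendoza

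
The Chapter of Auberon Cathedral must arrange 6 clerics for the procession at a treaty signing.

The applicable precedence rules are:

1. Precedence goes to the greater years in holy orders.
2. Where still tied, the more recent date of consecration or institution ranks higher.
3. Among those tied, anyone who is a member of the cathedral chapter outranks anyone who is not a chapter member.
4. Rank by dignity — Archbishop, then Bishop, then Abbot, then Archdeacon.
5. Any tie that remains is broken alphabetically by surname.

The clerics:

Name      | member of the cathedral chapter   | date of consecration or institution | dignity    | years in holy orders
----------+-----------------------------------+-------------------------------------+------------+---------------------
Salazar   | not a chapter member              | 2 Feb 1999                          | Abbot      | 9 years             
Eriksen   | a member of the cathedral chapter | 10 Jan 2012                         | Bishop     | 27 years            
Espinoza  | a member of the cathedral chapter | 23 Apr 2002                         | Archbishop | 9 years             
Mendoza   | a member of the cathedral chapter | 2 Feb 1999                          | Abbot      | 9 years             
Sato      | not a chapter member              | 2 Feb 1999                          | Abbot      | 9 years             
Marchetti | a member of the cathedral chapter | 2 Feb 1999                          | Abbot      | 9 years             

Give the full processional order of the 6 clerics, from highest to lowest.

By years in holy orders (higher first): Eriksen (27 years); then Espinoza, Marchetti, Mendoza, Salazar and Sato (each 9 years).
Among Espinoza, Marchetti, Mendoza, Salazar and Sato, by date of consecration or institution (later first): Espinoza (23 Apr 2002) before Marchetti, Mendoza, Salazar and Sato (2 Feb 1999).
Among Marchetti, Mendoza, Salazar and Sato, a member of the cathedral chapter before not a chapter member: Marchetti and Mendoza (a member of the cathedral chapter) before Salazar and Sato (not a chapter member).
Marchetti and Mendoza are each Abbot, so the next rule applies.
Among Marchetti and Mendoza, alphabetically by surname: Marchetti before Mendoza.
Salazar and Sato are each Abbot, so the next rule applies.
Among Salazar and Sato, alphabetically by surname: Salazar before Sato.
Full order: Eriksen, Espinoza, Marchetti, Mendoza, Salazar, Sato.

Eriksen, Espinoza, Marchetti, Mendoza, Salazar, Sato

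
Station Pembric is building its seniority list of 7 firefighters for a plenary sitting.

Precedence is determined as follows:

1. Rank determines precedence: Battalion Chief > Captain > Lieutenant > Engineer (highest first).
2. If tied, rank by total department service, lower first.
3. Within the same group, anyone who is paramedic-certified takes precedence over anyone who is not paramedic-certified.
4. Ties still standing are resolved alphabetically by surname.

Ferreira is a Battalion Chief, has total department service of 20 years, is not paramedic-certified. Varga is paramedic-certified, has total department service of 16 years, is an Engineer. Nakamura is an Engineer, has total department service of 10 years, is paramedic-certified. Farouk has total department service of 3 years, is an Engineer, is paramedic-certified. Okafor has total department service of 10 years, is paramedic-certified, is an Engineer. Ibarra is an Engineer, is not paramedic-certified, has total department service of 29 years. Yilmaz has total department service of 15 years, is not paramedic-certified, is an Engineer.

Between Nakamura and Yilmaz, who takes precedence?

By rank: Ferreira (Battalion Chief); then Farouk, Nakamura, Okafor, Yilmaz, Varga and Ibarra (Engineer).
Among Farouk, Nakamura, Okafor, Yilmaz, Varga and Ibarra, by total department service (lower first): Farouk (3 years) before Nakamura and Okafor (10 years) before Yilmaz (15 years) before Varga (16 years) before Ibarra (29 years).
Nakamura and Okafor are each paramedic-certified, so the next rule applies.
Among Nakamura and Okafor, alphabetically by surname: Nakamura before Okafor.
So Nakamura takes precedence.

Nakamura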